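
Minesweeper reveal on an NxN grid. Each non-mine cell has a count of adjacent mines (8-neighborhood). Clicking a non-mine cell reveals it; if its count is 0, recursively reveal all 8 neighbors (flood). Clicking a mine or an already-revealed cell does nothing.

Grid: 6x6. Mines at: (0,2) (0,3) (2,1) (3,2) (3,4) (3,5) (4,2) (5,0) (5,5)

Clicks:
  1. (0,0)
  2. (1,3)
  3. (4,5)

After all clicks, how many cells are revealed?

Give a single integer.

Click 1 (0,0) count=0: revealed 4 new [(0,0) (0,1) (1,0) (1,1)] -> total=4
Click 2 (1,3) count=2: revealed 1 new [(1,3)] -> total=5
Click 3 (4,5) count=3: revealed 1 new [(4,5)] -> total=6

Answer: 6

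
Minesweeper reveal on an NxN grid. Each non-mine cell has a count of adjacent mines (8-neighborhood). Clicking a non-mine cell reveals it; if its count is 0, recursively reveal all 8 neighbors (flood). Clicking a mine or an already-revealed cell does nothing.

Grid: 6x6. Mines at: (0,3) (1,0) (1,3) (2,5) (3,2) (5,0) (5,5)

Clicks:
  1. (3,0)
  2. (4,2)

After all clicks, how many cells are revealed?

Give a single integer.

Click 1 (3,0) count=0: revealed 6 new [(2,0) (2,1) (3,0) (3,1) (4,0) (4,1)] -> total=6
Click 2 (4,2) count=1: revealed 1 new [(4,2)] -> total=7

Answer: 7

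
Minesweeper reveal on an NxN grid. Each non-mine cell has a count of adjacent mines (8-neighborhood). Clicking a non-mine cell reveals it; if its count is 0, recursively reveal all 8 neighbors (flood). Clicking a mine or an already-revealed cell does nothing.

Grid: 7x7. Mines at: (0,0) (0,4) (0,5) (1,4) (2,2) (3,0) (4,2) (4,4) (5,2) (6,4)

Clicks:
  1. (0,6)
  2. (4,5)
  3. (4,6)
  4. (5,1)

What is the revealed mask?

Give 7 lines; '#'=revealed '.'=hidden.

Click 1 (0,6) count=1: revealed 1 new [(0,6)] -> total=1
Click 2 (4,5) count=1: revealed 1 new [(4,5)] -> total=2
Click 3 (4,6) count=0: revealed 11 new [(1,5) (1,6) (2,5) (2,6) (3,5) (3,6) (4,6) (5,5) (5,6) (6,5) (6,6)] -> total=13
Click 4 (5,1) count=2: revealed 1 new [(5,1)] -> total=14

Answer: ......#
.....##
.....##
.....##
.....##
.#...##
.....##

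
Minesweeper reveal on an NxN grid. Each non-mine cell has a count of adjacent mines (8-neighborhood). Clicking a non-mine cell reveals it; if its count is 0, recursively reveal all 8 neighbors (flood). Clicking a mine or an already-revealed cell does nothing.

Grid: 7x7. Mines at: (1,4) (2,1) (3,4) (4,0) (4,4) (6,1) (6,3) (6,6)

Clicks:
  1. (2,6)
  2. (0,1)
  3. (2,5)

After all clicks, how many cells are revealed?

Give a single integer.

Click 1 (2,6) count=0: revealed 12 new [(0,5) (0,6) (1,5) (1,6) (2,5) (2,6) (3,5) (3,6) (4,5) (4,6) (5,5) (5,6)] -> total=12
Click 2 (0,1) count=0: revealed 8 new [(0,0) (0,1) (0,2) (0,3) (1,0) (1,1) (1,2) (1,3)] -> total=20
Click 3 (2,5) count=2: revealed 0 new [(none)] -> total=20

Answer: 20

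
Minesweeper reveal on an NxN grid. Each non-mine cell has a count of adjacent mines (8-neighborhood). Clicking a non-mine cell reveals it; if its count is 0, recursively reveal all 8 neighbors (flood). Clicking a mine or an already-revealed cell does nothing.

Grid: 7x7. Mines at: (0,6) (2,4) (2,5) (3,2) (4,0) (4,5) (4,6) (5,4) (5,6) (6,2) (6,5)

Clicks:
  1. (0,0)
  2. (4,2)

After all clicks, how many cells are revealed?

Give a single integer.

Answer: 19

Derivation:
Click 1 (0,0) count=0: revealed 18 new [(0,0) (0,1) (0,2) (0,3) (0,4) (0,5) (1,0) (1,1) (1,2) (1,3) (1,4) (1,5) (2,0) (2,1) (2,2) (2,3) (3,0) (3,1)] -> total=18
Click 2 (4,2) count=1: revealed 1 new [(4,2)] -> total=19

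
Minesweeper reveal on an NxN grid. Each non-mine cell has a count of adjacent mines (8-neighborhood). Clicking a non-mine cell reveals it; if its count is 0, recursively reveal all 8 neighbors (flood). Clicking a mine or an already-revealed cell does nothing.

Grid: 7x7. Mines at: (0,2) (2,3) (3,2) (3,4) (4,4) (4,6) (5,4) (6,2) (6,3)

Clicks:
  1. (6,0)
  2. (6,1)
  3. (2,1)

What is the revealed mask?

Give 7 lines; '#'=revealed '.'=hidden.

Answer: ##.....
##.....
##.....
##.....
##.....
##.....
##.....

Derivation:
Click 1 (6,0) count=0: revealed 14 new [(0,0) (0,1) (1,0) (1,1) (2,0) (2,1) (3,0) (3,1) (4,0) (4,1) (5,0) (5,1) (6,0) (6,1)] -> total=14
Click 2 (6,1) count=1: revealed 0 new [(none)] -> total=14
Click 3 (2,1) count=1: revealed 0 new [(none)] -> total=14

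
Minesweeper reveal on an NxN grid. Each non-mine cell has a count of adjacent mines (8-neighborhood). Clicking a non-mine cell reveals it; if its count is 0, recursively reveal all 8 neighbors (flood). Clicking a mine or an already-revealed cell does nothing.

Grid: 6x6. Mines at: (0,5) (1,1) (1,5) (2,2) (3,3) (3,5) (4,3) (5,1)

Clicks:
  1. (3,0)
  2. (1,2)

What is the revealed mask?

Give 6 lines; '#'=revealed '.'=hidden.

Click 1 (3,0) count=0: revealed 6 new [(2,0) (2,1) (3,0) (3,1) (4,0) (4,1)] -> total=6
Click 2 (1,2) count=2: revealed 1 new [(1,2)] -> total=7

Answer: ......
..#...
##....
##....
##....
......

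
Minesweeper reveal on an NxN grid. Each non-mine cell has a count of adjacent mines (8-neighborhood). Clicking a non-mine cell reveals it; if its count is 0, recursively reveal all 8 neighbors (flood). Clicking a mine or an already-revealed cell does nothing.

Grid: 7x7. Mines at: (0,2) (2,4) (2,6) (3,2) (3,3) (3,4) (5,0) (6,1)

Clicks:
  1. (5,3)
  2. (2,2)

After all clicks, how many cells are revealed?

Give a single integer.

Answer: 18

Derivation:
Click 1 (5,3) count=0: revealed 17 new [(3,5) (3,6) (4,2) (4,3) (4,4) (4,5) (4,6) (5,2) (5,3) (5,4) (5,5) (5,6) (6,2) (6,3) (6,4) (6,5) (6,6)] -> total=17
Click 2 (2,2) count=2: revealed 1 new [(2,2)] -> total=18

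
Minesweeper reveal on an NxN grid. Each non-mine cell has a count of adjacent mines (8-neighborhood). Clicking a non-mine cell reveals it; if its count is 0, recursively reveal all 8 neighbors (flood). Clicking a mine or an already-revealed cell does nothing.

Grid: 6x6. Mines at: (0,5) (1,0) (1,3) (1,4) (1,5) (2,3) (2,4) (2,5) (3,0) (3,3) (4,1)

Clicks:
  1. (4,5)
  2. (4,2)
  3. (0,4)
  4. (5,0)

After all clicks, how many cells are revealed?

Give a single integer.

Answer: 12

Derivation:
Click 1 (4,5) count=0: revealed 10 new [(3,4) (3,5) (4,2) (4,3) (4,4) (4,5) (5,2) (5,3) (5,4) (5,5)] -> total=10
Click 2 (4,2) count=2: revealed 0 new [(none)] -> total=10
Click 3 (0,4) count=4: revealed 1 new [(0,4)] -> total=11
Click 4 (5,0) count=1: revealed 1 new [(5,0)] -> total=12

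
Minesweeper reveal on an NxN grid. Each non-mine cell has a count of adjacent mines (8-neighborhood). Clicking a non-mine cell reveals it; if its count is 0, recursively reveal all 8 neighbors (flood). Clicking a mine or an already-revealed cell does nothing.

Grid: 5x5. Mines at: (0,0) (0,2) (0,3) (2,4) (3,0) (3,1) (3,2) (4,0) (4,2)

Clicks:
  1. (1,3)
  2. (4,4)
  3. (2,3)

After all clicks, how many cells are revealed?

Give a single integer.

Click 1 (1,3) count=3: revealed 1 new [(1,3)] -> total=1
Click 2 (4,4) count=0: revealed 4 new [(3,3) (3,4) (4,3) (4,4)] -> total=5
Click 3 (2,3) count=2: revealed 1 new [(2,3)] -> total=6

Answer: 6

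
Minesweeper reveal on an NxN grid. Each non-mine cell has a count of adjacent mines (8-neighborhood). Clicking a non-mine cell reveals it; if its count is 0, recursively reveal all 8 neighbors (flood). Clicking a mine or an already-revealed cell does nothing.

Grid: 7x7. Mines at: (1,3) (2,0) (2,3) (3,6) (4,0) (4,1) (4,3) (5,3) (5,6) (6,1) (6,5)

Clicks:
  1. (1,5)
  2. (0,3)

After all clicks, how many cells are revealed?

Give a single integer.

Answer: 10

Derivation:
Click 1 (1,5) count=0: revealed 9 new [(0,4) (0,5) (0,6) (1,4) (1,5) (1,6) (2,4) (2,5) (2,6)] -> total=9
Click 2 (0,3) count=1: revealed 1 new [(0,3)] -> total=10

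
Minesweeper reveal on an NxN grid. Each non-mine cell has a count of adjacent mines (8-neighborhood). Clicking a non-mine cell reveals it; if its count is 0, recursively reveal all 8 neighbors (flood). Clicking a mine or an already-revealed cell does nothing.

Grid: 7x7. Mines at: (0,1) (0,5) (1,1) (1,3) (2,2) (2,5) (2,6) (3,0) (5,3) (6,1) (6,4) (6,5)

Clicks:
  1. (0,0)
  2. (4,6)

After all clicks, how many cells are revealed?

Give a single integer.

Answer: 10

Derivation:
Click 1 (0,0) count=2: revealed 1 new [(0,0)] -> total=1
Click 2 (4,6) count=0: revealed 9 new [(3,4) (3,5) (3,6) (4,4) (4,5) (4,6) (5,4) (5,5) (5,6)] -> total=10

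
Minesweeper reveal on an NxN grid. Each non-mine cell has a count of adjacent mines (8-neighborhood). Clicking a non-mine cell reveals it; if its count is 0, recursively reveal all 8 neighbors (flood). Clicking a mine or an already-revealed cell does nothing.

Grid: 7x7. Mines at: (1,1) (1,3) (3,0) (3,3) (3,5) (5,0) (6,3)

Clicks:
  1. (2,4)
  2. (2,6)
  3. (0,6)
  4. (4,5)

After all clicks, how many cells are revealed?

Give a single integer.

Click 1 (2,4) count=3: revealed 1 new [(2,4)] -> total=1
Click 2 (2,6) count=1: revealed 1 new [(2,6)] -> total=2
Click 3 (0,6) count=0: revealed 7 new [(0,4) (0,5) (0,6) (1,4) (1,5) (1,6) (2,5)] -> total=9
Click 4 (4,5) count=1: revealed 1 new [(4,5)] -> total=10

Answer: 10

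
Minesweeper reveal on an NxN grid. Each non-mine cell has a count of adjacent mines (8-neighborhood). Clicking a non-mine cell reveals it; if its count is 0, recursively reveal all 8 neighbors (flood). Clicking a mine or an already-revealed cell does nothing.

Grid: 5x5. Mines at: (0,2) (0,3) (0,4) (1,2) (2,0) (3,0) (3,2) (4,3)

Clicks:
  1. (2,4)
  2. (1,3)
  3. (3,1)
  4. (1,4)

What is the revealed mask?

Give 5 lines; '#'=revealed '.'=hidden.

Click 1 (2,4) count=0: revealed 6 new [(1,3) (1,4) (2,3) (2,4) (3,3) (3,4)] -> total=6
Click 2 (1,3) count=4: revealed 0 new [(none)] -> total=6
Click 3 (3,1) count=3: revealed 1 new [(3,1)] -> total=7
Click 4 (1,4) count=2: revealed 0 new [(none)] -> total=7

Answer: .....
...##
...##
.#.##
.....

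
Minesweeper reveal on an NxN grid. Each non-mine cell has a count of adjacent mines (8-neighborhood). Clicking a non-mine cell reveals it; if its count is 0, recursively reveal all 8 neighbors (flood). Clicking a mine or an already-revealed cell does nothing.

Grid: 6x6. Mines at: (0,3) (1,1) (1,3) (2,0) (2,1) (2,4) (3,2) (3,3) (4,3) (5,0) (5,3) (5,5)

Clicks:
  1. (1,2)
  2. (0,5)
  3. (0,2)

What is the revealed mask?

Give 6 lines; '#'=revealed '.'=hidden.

Answer: ..#.##
..#.##
......
......
......
......

Derivation:
Click 1 (1,2) count=4: revealed 1 new [(1,2)] -> total=1
Click 2 (0,5) count=0: revealed 4 new [(0,4) (0,5) (1,4) (1,5)] -> total=5
Click 3 (0,2) count=3: revealed 1 new [(0,2)] -> total=6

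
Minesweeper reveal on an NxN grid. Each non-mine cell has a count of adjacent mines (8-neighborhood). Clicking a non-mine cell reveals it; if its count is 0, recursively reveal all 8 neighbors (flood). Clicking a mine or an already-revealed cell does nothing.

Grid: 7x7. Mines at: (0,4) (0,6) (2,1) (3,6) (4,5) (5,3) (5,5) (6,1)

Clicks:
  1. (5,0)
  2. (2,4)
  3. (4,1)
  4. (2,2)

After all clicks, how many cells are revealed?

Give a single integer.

Answer: 22

Derivation:
Click 1 (5,0) count=1: revealed 1 new [(5,0)] -> total=1
Click 2 (2,4) count=0: revealed 15 new [(1,2) (1,3) (1,4) (1,5) (2,2) (2,3) (2,4) (2,5) (3,2) (3,3) (3,4) (3,5) (4,2) (4,3) (4,4)] -> total=16
Click 3 (4,1) count=0: revealed 6 new [(3,0) (3,1) (4,0) (4,1) (5,1) (5,2)] -> total=22
Click 4 (2,2) count=1: revealed 0 new [(none)] -> total=22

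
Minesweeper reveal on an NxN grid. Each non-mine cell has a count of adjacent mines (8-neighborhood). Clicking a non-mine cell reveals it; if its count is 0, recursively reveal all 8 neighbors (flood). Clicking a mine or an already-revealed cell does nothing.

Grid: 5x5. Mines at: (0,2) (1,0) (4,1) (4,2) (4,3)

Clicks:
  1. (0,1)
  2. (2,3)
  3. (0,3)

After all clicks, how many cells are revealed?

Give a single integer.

Answer: 15

Derivation:
Click 1 (0,1) count=2: revealed 1 new [(0,1)] -> total=1
Click 2 (2,3) count=0: revealed 14 new [(0,3) (0,4) (1,1) (1,2) (1,3) (1,4) (2,1) (2,2) (2,3) (2,4) (3,1) (3,2) (3,3) (3,4)] -> total=15
Click 3 (0,3) count=1: revealed 0 new [(none)] -> total=15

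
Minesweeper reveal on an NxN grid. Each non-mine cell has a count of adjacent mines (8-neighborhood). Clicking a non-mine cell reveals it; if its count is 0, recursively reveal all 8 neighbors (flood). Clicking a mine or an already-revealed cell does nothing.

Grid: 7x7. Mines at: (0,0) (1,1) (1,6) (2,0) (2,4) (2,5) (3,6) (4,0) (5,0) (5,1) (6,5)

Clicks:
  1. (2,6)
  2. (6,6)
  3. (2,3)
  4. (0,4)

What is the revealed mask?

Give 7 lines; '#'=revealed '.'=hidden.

Answer: ..####.
..####.
...#..#
.......
.......
.......
......#

Derivation:
Click 1 (2,6) count=3: revealed 1 new [(2,6)] -> total=1
Click 2 (6,6) count=1: revealed 1 new [(6,6)] -> total=2
Click 3 (2,3) count=1: revealed 1 new [(2,3)] -> total=3
Click 4 (0,4) count=0: revealed 8 new [(0,2) (0,3) (0,4) (0,5) (1,2) (1,3) (1,4) (1,5)] -> total=11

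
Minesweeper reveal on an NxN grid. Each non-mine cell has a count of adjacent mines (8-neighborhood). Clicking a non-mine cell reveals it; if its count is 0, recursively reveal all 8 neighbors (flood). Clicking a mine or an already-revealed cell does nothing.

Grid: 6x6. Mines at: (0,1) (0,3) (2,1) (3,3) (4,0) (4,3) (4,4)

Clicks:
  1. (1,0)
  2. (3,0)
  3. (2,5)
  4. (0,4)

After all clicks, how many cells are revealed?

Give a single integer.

Click 1 (1,0) count=2: revealed 1 new [(1,0)] -> total=1
Click 2 (3,0) count=2: revealed 1 new [(3,0)] -> total=2
Click 3 (2,5) count=0: revealed 8 new [(0,4) (0,5) (1,4) (1,5) (2,4) (2,5) (3,4) (3,5)] -> total=10
Click 4 (0,4) count=1: revealed 0 new [(none)] -> total=10

Answer: 10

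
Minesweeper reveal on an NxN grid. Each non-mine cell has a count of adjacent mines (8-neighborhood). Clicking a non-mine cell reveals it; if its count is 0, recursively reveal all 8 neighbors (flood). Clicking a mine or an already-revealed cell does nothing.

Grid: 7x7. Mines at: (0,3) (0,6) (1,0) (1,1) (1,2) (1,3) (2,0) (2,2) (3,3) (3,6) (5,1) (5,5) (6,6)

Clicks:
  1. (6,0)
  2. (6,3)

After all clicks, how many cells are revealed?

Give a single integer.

Answer: 10

Derivation:
Click 1 (6,0) count=1: revealed 1 new [(6,0)] -> total=1
Click 2 (6,3) count=0: revealed 9 new [(4,2) (4,3) (4,4) (5,2) (5,3) (5,4) (6,2) (6,3) (6,4)] -> total=10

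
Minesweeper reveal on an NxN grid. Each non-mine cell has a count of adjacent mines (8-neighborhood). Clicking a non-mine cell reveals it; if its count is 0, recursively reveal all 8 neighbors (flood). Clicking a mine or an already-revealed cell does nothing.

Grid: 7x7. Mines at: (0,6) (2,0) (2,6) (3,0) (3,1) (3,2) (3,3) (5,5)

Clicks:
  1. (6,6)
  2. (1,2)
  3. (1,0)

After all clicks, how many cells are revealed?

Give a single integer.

Answer: 18

Derivation:
Click 1 (6,6) count=1: revealed 1 new [(6,6)] -> total=1
Click 2 (1,2) count=0: revealed 17 new [(0,0) (0,1) (0,2) (0,3) (0,4) (0,5) (1,0) (1,1) (1,2) (1,3) (1,4) (1,5) (2,1) (2,2) (2,3) (2,4) (2,5)] -> total=18
Click 3 (1,0) count=1: revealed 0 new [(none)] -> total=18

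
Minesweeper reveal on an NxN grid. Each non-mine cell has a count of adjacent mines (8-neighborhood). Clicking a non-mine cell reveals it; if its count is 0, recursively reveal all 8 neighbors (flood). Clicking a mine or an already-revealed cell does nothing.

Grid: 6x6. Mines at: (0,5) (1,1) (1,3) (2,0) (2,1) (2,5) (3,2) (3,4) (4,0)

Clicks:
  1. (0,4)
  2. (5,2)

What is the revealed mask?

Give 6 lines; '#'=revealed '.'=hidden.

Answer: ....#.
......
......
......
.#####
.#####

Derivation:
Click 1 (0,4) count=2: revealed 1 new [(0,4)] -> total=1
Click 2 (5,2) count=0: revealed 10 new [(4,1) (4,2) (4,3) (4,4) (4,5) (5,1) (5,2) (5,3) (5,4) (5,5)] -> total=11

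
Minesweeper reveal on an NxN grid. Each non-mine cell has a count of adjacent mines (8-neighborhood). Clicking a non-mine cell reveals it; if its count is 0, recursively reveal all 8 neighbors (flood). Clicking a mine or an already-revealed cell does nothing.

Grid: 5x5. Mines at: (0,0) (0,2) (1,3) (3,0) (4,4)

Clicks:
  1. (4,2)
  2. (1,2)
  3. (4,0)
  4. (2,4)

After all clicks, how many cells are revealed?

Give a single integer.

Click 1 (4,2) count=0: revealed 9 new [(2,1) (2,2) (2,3) (3,1) (3,2) (3,3) (4,1) (4,2) (4,3)] -> total=9
Click 2 (1,2) count=2: revealed 1 new [(1,2)] -> total=10
Click 3 (4,0) count=1: revealed 1 new [(4,0)] -> total=11
Click 4 (2,4) count=1: revealed 1 new [(2,4)] -> total=12

Answer: 12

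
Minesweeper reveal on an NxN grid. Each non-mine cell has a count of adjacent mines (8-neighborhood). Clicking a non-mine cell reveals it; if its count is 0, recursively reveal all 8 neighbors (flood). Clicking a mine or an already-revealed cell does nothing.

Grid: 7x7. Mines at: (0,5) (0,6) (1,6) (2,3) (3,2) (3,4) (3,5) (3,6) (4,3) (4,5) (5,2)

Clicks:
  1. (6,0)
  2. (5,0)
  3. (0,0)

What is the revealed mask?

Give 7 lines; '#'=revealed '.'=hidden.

Answer: #####..
#####..
###....
##.....
##.....
##.....
##.....

Derivation:
Click 1 (6,0) count=0: revealed 21 new [(0,0) (0,1) (0,2) (0,3) (0,4) (1,0) (1,1) (1,2) (1,3) (1,4) (2,0) (2,1) (2,2) (3,0) (3,1) (4,0) (4,1) (5,0) (5,1) (6,0) (6,1)] -> total=21
Click 2 (5,0) count=0: revealed 0 new [(none)] -> total=21
Click 3 (0,0) count=0: revealed 0 new [(none)] -> total=21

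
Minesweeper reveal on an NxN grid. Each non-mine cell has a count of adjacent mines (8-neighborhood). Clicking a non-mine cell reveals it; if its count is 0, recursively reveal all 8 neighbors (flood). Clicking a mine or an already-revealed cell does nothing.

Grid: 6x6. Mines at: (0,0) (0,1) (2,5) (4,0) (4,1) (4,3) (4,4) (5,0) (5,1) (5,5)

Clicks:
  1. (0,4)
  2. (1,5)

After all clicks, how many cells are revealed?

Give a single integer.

Answer: 20

Derivation:
Click 1 (0,4) count=0: revealed 20 new [(0,2) (0,3) (0,4) (0,5) (1,0) (1,1) (1,2) (1,3) (1,4) (1,5) (2,0) (2,1) (2,2) (2,3) (2,4) (3,0) (3,1) (3,2) (3,3) (3,4)] -> total=20
Click 2 (1,5) count=1: revealed 0 new [(none)] -> total=20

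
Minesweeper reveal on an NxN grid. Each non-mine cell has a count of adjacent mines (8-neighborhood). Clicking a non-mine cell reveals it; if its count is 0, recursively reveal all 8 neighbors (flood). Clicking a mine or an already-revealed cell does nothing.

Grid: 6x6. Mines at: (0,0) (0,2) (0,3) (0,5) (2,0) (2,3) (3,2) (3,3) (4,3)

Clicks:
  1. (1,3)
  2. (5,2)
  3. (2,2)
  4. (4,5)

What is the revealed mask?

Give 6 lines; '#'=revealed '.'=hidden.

Answer: ......
...###
..#.##
....##
....##
..#.##

Derivation:
Click 1 (1,3) count=3: revealed 1 new [(1,3)] -> total=1
Click 2 (5,2) count=1: revealed 1 new [(5,2)] -> total=2
Click 3 (2,2) count=3: revealed 1 new [(2,2)] -> total=3
Click 4 (4,5) count=0: revealed 10 new [(1,4) (1,5) (2,4) (2,5) (3,4) (3,5) (4,4) (4,5) (5,4) (5,5)] -> total=13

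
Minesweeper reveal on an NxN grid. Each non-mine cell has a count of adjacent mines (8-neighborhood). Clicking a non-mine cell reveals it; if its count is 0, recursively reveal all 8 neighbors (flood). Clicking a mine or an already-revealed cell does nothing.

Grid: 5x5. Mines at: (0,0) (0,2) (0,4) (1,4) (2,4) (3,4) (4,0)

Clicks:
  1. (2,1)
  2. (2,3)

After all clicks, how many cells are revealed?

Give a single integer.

Answer: 15

Derivation:
Click 1 (2,1) count=0: revealed 15 new [(1,0) (1,1) (1,2) (1,3) (2,0) (2,1) (2,2) (2,3) (3,0) (3,1) (3,2) (3,3) (4,1) (4,2) (4,3)] -> total=15
Click 2 (2,3) count=3: revealed 0 new [(none)] -> total=15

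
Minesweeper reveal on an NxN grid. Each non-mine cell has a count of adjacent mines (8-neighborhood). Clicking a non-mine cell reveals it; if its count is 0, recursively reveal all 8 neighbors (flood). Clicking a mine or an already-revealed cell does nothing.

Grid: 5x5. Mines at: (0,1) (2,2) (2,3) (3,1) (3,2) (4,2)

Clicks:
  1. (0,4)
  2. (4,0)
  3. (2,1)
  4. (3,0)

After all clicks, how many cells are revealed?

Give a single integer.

Answer: 9

Derivation:
Click 1 (0,4) count=0: revealed 6 new [(0,2) (0,3) (0,4) (1,2) (1,3) (1,4)] -> total=6
Click 2 (4,0) count=1: revealed 1 new [(4,0)] -> total=7
Click 3 (2,1) count=3: revealed 1 new [(2,1)] -> total=8
Click 4 (3,0) count=1: revealed 1 new [(3,0)] -> total=9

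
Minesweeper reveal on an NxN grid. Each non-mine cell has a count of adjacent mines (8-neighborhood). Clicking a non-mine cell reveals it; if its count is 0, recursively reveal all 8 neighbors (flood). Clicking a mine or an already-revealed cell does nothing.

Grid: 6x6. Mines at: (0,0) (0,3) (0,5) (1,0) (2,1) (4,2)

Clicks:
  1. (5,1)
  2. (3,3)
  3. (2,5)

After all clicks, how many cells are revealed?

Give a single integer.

Answer: 19

Derivation:
Click 1 (5,1) count=1: revealed 1 new [(5,1)] -> total=1
Click 2 (3,3) count=1: revealed 1 new [(3,3)] -> total=2
Click 3 (2,5) count=0: revealed 17 new [(1,2) (1,3) (1,4) (1,5) (2,2) (2,3) (2,4) (2,5) (3,2) (3,4) (3,5) (4,3) (4,4) (4,5) (5,3) (5,4) (5,5)] -> total=19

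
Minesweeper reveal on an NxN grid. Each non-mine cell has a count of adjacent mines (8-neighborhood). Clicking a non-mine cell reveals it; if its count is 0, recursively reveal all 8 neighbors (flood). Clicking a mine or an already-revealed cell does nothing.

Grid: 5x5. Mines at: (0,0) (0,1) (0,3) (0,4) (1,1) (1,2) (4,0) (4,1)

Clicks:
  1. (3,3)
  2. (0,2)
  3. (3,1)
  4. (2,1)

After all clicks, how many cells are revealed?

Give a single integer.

Click 1 (3,3) count=0: revealed 11 new [(1,3) (1,4) (2,2) (2,3) (2,4) (3,2) (3,3) (3,4) (4,2) (4,3) (4,4)] -> total=11
Click 2 (0,2) count=4: revealed 1 new [(0,2)] -> total=12
Click 3 (3,1) count=2: revealed 1 new [(3,1)] -> total=13
Click 4 (2,1) count=2: revealed 1 new [(2,1)] -> total=14

Answer: 14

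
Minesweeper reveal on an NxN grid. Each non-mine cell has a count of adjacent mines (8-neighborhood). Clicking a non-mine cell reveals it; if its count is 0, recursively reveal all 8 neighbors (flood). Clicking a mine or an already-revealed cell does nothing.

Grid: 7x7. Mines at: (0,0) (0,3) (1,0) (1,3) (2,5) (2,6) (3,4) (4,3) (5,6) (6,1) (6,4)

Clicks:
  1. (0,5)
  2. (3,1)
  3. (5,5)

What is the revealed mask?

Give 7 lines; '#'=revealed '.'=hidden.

Answer: ....###
....###
###....
###....
###....
###..#.
.......

Derivation:
Click 1 (0,5) count=0: revealed 6 new [(0,4) (0,5) (0,6) (1,4) (1,5) (1,6)] -> total=6
Click 2 (3,1) count=0: revealed 12 new [(2,0) (2,1) (2,2) (3,0) (3,1) (3,2) (4,0) (4,1) (4,2) (5,0) (5,1) (5,2)] -> total=18
Click 3 (5,5) count=2: revealed 1 new [(5,5)] -> total=19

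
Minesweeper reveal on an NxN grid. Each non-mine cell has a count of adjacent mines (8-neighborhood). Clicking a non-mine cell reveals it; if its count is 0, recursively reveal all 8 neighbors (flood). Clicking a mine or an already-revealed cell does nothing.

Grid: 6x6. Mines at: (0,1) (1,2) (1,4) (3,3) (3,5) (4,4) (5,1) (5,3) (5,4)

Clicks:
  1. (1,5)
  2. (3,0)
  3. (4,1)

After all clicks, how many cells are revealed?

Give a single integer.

Answer: 12

Derivation:
Click 1 (1,5) count=1: revealed 1 new [(1,5)] -> total=1
Click 2 (3,0) count=0: revealed 11 new [(1,0) (1,1) (2,0) (2,1) (2,2) (3,0) (3,1) (3,2) (4,0) (4,1) (4,2)] -> total=12
Click 3 (4,1) count=1: revealed 0 new [(none)] -> total=12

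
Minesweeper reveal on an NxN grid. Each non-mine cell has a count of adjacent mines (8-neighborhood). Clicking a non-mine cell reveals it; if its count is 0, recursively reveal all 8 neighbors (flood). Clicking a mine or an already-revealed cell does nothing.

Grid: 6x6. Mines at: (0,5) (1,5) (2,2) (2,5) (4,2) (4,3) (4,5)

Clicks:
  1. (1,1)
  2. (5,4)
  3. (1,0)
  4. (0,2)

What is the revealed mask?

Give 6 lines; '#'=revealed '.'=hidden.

Answer: #####.
#####.
##....
##....
##....
##..#.

Derivation:
Click 1 (1,1) count=1: revealed 1 new [(1,1)] -> total=1
Click 2 (5,4) count=2: revealed 1 new [(5,4)] -> total=2
Click 3 (1,0) count=0: revealed 17 new [(0,0) (0,1) (0,2) (0,3) (0,4) (1,0) (1,2) (1,3) (1,4) (2,0) (2,1) (3,0) (3,1) (4,0) (4,1) (5,0) (5,1)] -> total=19
Click 4 (0,2) count=0: revealed 0 new [(none)] -> total=19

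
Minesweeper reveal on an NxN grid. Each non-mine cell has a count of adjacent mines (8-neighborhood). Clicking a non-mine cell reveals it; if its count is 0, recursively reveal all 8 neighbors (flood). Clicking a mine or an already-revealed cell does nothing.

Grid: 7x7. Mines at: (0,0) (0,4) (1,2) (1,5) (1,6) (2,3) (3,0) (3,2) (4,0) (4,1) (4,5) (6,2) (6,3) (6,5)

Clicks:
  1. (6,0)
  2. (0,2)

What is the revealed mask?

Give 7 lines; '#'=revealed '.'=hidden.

Answer: ..#....
.......
.......
.......
.......
##.....
##.....

Derivation:
Click 1 (6,0) count=0: revealed 4 new [(5,0) (5,1) (6,0) (6,1)] -> total=4
Click 2 (0,2) count=1: revealed 1 new [(0,2)] -> total=5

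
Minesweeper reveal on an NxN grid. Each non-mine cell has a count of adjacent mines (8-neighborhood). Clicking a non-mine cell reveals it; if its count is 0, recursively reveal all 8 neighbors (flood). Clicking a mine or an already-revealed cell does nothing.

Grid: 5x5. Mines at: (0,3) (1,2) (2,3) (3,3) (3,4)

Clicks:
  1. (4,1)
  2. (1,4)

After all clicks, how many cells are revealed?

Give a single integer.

Click 1 (4,1) count=0: revealed 13 new [(0,0) (0,1) (1,0) (1,1) (2,0) (2,1) (2,2) (3,0) (3,1) (3,2) (4,0) (4,1) (4,2)] -> total=13
Click 2 (1,4) count=2: revealed 1 new [(1,4)] -> total=14

Answer: 14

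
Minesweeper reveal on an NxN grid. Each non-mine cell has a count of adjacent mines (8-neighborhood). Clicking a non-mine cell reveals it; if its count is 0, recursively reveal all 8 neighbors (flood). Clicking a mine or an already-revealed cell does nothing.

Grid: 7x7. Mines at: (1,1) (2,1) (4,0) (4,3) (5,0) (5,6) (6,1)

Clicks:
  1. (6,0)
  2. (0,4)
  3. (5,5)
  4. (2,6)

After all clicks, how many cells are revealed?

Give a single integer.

Answer: 25

Derivation:
Click 1 (6,0) count=2: revealed 1 new [(6,0)] -> total=1
Click 2 (0,4) count=0: revealed 23 new [(0,2) (0,3) (0,4) (0,5) (0,6) (1,2) (1,3) (1,4) (1,5) (1,6) (2,2) (2,3) (2,4) (2,5) (2,6) (3,2) (3,3) (3,4) (3,5) (3,6) (4,4) (4,5) (4,6)] -> total=24
Click 3 (5,5) count=1: revealed 1 new [(5,5)] -> total=25
Click 4 (2,6) count=0: revealed 0 new [(none)] -> total=25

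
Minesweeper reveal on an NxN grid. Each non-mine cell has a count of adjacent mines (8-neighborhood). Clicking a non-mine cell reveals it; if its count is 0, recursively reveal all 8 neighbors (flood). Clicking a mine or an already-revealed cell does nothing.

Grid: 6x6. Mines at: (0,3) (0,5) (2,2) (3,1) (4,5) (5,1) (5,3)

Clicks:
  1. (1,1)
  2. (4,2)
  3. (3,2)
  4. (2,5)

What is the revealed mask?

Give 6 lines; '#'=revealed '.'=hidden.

Click 1 (1,1) count=1: revealed 1 new [(1,1)] -> total=1
Click 2 (4,2) count=3: revealed 1 new [(4,2)] -> total=2
Click 3 (3,2) count=2: revealed 1 new [(3,2)] -> total=3
Click 4 (2,5) count=0: revealed 9 new [(1,3) (1,4) (1,5) (2,3) (2,4) (2,5) (3,3) (3,4) (3,5)] -> total=12

Answer: ......
.#.###
...###
..####
..#...
......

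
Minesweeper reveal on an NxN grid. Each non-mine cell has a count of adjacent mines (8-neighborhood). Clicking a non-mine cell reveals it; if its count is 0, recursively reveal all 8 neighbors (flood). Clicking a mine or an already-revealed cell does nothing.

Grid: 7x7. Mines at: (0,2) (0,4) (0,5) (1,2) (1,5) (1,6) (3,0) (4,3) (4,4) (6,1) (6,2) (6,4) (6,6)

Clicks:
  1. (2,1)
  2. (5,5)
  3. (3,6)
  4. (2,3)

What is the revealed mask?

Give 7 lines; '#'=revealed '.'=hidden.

Answer: .......
.......
.#.#.##
.....##
.....##
.....##
.......

Derivation:
Click 1 (2,1) count=2: revealed 1 new [(2,1)] -> total=1
Click 2 (5,5) count=3: revealed 1 new [(5,5)] -> total=2
Click 3 (3,6) count=0: revealed 7 new [(2,5) (2,6) (3,5) (3,6) (4,5) (4,6) (5,6)] -> total=9
Click 4 (2,3) count=1: revealed 1 new [(2,3)] -> total=10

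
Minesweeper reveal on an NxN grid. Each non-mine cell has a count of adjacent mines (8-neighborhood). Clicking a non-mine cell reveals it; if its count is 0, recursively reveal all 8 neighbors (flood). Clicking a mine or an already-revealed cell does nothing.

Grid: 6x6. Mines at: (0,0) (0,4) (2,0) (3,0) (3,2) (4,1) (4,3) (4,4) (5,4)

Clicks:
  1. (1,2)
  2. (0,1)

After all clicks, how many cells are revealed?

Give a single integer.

Click 1 (1,2) count=0: revealed 9 new [(0,1) (0,2) (0,3) (1,1) (1,2) (1,3) (2,1) (2,2) (2,3)] -> total=9
Click 2 (0,1) count=1: revealed 0 new [(none)] -> total=9

Answer: 9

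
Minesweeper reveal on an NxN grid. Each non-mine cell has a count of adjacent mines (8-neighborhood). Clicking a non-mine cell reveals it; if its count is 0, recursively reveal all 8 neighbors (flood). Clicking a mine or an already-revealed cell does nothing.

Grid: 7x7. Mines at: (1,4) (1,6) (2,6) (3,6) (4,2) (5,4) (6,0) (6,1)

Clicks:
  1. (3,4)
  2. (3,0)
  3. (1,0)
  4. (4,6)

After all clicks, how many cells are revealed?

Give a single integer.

Click 1 (3,4) count=0: revealed 9 new [(2,3) (2,4) (2,5) (3,3) (3,4) (3,5) (4,3) (4,4) (4,5)] -> total=9
Click 2 (3,0) count=0: revealed 18 new [(0,0) (0,1) (0,2) (0,3) (1,0) (1,1) (1,2) (1,3) (2,0) (2,1) (2,2) (3,0) (3,1) (3,2) (4,0) (4,1) (5,0) (5,1)] -> total=27
Click 3 (1,0) count=0: revealed 0 new [(none)] -> total=27
Click 4 (4,6) count=1: revealed 1 new [(4,6)] -> total=28

Answer: 28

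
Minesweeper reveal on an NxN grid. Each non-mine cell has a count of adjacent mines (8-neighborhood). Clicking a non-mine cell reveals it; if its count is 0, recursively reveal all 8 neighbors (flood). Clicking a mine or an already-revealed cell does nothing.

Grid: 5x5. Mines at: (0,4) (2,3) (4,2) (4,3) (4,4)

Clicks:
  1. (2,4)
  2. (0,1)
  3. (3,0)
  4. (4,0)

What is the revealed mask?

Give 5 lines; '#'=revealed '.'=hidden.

Click 1 (2,4) count=1: revealed 1 new [(2,4)] -> total=1
Click 2 (0,1) count=0: revealed 16 new [(0,0) (0,1) (0,2) (0,3) (1,0) (1,1) (1,2) (1,3) (2,0) (2,1) (2,2) (3,0) (3,1) (3,2) (4,0) (4,1)] -> total=17
Click 3 (3,0) count=0: revealed 0 new [(none)] -> total=17
Click 4 (4,0) count=0: revealed 0 new [(none)] -> total=17

Answer: ####.
####.
###.#
###..
##...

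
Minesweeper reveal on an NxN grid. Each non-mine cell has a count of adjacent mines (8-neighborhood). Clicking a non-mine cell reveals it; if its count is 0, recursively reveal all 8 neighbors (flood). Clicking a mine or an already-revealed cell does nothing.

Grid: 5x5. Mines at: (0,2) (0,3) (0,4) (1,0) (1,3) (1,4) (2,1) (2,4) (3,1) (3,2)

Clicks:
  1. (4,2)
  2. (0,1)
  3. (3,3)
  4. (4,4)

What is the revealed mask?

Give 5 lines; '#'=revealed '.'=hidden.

Click 1 (4,2) count=2: revealed 1 new [(4,2)] -> total=1
Click 2 (0,1) count=2: revealed 1 new [(0,1)] -> total=2
Click 3 (3,3) count=2: revealed 1 new [(3,3)] -> total=3
Click 4 (4,4) count=0: revealed 3 new [(3,4) (4,3) (4,4)] -> total=6

Answer: .#...
.....
.....
...##
..###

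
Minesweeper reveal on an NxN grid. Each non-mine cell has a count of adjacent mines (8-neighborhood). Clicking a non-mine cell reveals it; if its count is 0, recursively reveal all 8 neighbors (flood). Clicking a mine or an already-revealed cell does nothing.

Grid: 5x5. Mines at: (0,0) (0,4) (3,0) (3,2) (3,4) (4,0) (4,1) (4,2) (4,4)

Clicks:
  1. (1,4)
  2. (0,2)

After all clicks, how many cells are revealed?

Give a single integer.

Click 1 (1,4) count=1: revealed 1 new [(1,4)] -> total=1
Click 2 (0,2) count=0: revealed 9 new [(0,1) (0,2) (0,3) (1,1) (1,2) (1,3) (2,1) (2,2) (2,3)] -> total=10

Answer: 10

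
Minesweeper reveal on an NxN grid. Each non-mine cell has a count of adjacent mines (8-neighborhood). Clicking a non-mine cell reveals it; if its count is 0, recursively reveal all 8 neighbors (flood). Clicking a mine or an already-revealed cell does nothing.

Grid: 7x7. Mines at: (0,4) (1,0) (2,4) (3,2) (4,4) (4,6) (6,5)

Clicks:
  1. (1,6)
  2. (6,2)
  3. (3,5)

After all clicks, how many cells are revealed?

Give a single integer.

Answer: 26

Derivation:
Click 1 (1,6) count=0: revealed 8 new [(0,5) (0,6) (1,5) (1,6) (2,5) (2,6) (3,5) (3,6)] -> total=8
Click 2 (6,2) count=0: revealed 18 new [(2,0) (2,1) (3,0) (3,1) (4,0) (4,1) (4,2) (4,3) (5,0) (5,1) (5,2) (5,3) (5,4) (6,0) (6,1) (6,2) (6,3) (6,4)] -> total=26
Click 3 (3,5) count=3: revealed 0 new [(none)] -> total=26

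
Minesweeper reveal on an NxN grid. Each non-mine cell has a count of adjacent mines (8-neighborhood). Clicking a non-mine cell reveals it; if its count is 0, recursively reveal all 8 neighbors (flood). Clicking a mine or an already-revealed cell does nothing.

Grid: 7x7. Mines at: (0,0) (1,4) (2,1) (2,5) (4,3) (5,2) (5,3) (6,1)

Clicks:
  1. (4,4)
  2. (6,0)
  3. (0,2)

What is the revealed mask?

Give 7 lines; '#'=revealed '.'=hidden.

Click 1 (4,4) count=2: revealed 1 new [(4,4)] -> total=1
Click 2 (6,0) count=1: revealed 1 new [(6,0)] -> total=2
Click 3 (0,2) count=0: revealed 6 new [(0,1) (0,2) (0,3) (1,1) (1,2) (1,3)] -> total=8

Answer: .###...
.###...
.......
.......
....#..
.......
#......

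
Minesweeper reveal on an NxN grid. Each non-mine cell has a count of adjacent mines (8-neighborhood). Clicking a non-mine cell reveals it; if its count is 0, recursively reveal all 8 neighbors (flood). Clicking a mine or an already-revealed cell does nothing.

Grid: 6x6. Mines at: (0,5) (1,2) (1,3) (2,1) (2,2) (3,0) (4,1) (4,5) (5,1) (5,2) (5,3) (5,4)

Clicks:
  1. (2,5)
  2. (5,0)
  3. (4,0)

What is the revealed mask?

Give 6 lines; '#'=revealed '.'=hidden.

Click 1 (2,5) count=0: revealed 6 new [(1,4) (1,5) (2,4) (2,5) (3,4) (3,5)] -> total=6
Click 2 (5,0) count=2: revealed 1 new [(5,0)] -> total=7
Click 3 (4,0) count=3: revealed 1 new [(4,0)] -> total=8

Answer: ......
....##
....##
....##
#.....
#.....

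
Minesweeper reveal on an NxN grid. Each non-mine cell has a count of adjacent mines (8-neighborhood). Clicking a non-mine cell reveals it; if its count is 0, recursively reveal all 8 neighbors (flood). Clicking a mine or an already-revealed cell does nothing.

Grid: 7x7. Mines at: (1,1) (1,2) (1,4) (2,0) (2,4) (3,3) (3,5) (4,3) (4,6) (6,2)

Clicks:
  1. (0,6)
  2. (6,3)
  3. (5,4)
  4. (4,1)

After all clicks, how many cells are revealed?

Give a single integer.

Answer: 19

Derivation:
Click 1 (0,6) count=0: revealed 6 new [(0,5) (0,6) (1,5) (1,6) (2,5) (2,6)] -> total=6
Click 2 (6,3) count=1: revealed 1 new [(6,3)] -> total=7
Click 3 (5,4) count=1: revealed 1 new [(5,4)] -> total=8
Click 4 (4,1) count=0: revealed 11 new [(3,0) (3,1) (3,2) (4,0) (4,1) (4,2) (5,0) (5,1) (5,2) (6,0) (6,1)] -> total=19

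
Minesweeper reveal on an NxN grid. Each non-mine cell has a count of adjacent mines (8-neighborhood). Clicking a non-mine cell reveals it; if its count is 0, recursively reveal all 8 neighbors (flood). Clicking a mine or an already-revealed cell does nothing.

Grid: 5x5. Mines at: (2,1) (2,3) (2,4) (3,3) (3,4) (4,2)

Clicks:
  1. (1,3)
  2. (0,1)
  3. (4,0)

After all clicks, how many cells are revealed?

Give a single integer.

Answer: 14

Derivation:
Click 1 (1,3) count=2: revealed 1 new [(1,3)] -> total=1
Click 2 (0,1) count=0: revealed 9 new [(0,0) (0,1) (0,2) (0,3) (0,4) (1,0) (1,1) (1,2) (1,4)] -> total=10
Click 3 (4,0) count=0: revealed 4 new [(3,0) (3,1) (4,0) (4,1)] -> total=14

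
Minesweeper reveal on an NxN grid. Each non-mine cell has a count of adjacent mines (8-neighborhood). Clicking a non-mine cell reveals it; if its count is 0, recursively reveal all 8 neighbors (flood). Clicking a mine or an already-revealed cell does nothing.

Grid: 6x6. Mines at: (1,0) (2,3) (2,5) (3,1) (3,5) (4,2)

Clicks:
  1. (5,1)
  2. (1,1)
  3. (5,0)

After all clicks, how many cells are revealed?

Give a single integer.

Click 1 (5,1) count=1: revealed 1 new [(5,1)] -> total=1
Click 2 (1,1) count=1: revealed 1 new [(1,1)] -> total=2
Click 3 (5,0) count=0: revealed 3 new [(4,0) (4,1) (5,0)] -> total=5

Answer: 5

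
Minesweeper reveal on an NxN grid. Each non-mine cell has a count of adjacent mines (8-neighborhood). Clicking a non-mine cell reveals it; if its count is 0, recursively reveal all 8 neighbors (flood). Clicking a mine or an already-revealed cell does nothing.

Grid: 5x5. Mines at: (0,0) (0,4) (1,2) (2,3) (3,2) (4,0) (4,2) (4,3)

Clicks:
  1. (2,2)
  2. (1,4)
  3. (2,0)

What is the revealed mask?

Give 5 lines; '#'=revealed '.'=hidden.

Click 1 (2,2) count=3: revealed 1 new [(2,2)] -> total=1
Click 2 (1,4) count=2: revealed 1 new [(1,4)] -> total=2
Click 3 (2,0) count=0: revealed 6 new [(1,0) (1,1) (2,0) (2,1) (3,0) (3,1)] -> total=8

Answer: .....
##..#
###..
##...
.....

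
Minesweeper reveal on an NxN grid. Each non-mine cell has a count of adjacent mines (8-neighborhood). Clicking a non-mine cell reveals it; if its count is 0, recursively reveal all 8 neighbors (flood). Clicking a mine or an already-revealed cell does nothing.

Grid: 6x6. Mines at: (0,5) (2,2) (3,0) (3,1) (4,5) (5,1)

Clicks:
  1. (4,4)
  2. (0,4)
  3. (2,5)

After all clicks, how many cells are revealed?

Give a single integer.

Answer: 11

Derivation:
Click 1 (4,4) count=1: revealed 1 new [(4,4)] -> total=1
Click 2 (0,4) count=1: revealed 1 new [(0,4)] -> total=2
Click 3 (2,5) count=0: revealed 9 new [(1,3) (1,4) (1,5) (2,3) (2,4) (2,5) (3,3) (3,4) (3,5)] -> total=11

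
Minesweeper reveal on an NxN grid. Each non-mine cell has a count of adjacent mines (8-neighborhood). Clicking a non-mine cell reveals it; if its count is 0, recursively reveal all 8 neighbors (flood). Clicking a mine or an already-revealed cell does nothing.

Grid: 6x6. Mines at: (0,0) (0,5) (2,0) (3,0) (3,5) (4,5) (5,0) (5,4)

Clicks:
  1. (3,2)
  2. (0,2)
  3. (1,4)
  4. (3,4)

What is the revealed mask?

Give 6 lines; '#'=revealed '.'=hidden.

Answer: .####.
.####.
.####.
.####.
.####.
.###..

Derivation:
Click 1 (3,2) count=0: revealed 23 new [(0,1) (0,2) (0,3) (0,4) (1,1) (1,2) (1,3) (1,4) (2,1) (2,2) (2,3) (2,4) (3,1) (3,2) (3,3) (3,4) (4,1) (4,2) (4,3) (4,4) (5,1) (5,2) (5,3)] -> total=23
Click 2 (0,2) count=0: revealed 0 new [(none)] -> total=23
Click 3 (1,4) count=1: revealed 0 new [(none)] -> total=23
Click 4 (3,4) count=2: revealed 0 new [(none)] -> total=23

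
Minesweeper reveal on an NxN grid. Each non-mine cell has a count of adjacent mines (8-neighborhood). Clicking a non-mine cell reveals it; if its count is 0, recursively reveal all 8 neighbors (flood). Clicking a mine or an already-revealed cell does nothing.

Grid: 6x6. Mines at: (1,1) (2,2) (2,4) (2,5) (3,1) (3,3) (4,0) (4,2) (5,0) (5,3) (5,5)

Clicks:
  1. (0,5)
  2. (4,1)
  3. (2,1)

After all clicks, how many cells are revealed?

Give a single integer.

Click 1 (0,5) count=0: revealed 8 new [(0,2) (0,3) (0,4) (0,5) (1,2) (1,3) (1,4) (1,5)] -> total=8
Click 2 (4,1) count=4: revealed 1 new [(4,1)] -> total=9
Click 3 (2,1) count=3: revealed 1 new [(2,1)] -> total=10

Answer: 10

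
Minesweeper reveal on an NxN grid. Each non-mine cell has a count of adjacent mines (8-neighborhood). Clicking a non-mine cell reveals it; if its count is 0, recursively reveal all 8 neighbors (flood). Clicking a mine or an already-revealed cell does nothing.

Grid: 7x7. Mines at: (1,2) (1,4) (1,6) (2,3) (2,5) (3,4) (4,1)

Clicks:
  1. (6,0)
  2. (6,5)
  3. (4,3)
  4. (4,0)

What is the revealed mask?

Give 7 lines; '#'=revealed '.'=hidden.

Answer: .......
.......
.......
.....##
#.#####
#######
#######

Derivation:
Click 1 (6,0) count=0: revealed 21 new [(3,5) (3,6) (4,2) (4,3) (4,4) (4,5) (4,6) (5,0) (5,1) (5,2) (5,3) (5,4) (5,5) (5,6) (6,0) (6,1) (6,2) (6,3) (6,4) (6,5) (6,6)] -> total=21
Click 2 (6,5) count=0: revealed 0 new [(none)] -> total=21
Click 3 (4,3) count=1: revealed 0 new [(none)] -> total=21
Click 4 (4,0) count=1: revealed 1 new [(4,0)] -> total=22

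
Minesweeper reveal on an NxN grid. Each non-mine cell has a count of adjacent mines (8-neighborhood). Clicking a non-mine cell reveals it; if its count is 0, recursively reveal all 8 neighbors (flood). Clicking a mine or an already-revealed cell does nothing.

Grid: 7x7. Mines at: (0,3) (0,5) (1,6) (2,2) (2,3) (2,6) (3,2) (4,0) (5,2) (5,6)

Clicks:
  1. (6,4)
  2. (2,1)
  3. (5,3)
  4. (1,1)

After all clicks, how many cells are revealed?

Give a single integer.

Click 1 (6,4) count=0: revealed 12 new [(3,3) (3,4) (3,5) (4,3) (4,4) (4,5) (5,3) (5,4) (5,5) (6,3) (6,4) (6,5)] -> total=12
Click 2 (2,1) count=2: revealed 1 new [(2,1)] -> total=13
Click 3 (5,3) count=1: revealed 0 new [(none)] -> total=13
Click 4 (1,1) count=1: revealed 1 new [(1,1)] -> total=14

Answer: 14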